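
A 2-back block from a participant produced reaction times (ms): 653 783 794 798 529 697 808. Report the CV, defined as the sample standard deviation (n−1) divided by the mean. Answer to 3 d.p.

0.144

n = 7, Σ = 5062, M = 723.1429
Σ(x−M)² = 64702.857; s = √(64702.857/6) = 103.8451
CV = 103.8451 / 723.1429 = 0.14360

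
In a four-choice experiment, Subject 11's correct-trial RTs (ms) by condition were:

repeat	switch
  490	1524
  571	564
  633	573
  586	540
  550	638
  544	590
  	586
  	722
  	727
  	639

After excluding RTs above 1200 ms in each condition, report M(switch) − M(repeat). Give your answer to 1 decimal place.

57.6 ms

switch: exclude 1524
M(repeat) = 3374/6 = 562.333
M(switch) = 5579/9 = 619.889
Difference = 619.889 − 562.333 = 57.556 ms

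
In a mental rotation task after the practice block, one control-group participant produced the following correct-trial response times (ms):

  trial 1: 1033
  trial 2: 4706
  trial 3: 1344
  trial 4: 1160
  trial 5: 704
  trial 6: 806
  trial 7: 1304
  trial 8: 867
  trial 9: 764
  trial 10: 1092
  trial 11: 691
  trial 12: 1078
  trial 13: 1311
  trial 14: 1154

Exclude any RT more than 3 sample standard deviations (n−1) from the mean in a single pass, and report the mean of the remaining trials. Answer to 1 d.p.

1023.7 ms

n = 14, ΣRT = 18014, M = 1286.714
Σ(x−M)² = 13250108.86; s = √(13250108.86/13) = 1009.574
Cutoffs: 1286.714 ± 3·1009.574 → [-1742.0, 4315.4]
Outside: 4706 → excluded.
Retained (n=13): Σ = 13308, mean = 13308/13 = 1023.692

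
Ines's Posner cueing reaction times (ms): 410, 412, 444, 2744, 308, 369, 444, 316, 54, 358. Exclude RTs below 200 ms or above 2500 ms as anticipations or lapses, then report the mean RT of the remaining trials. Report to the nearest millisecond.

Excluded: 54, 2744
Retained (n=8): Σ = 3061
Mean = 3061/8 = 382.6250

383 ms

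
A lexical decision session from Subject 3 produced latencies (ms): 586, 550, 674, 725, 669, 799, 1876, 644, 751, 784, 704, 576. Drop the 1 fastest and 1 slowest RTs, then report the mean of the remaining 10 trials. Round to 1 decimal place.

Sorted: 550, 576, 586, 644, 669, 674, 704, 725, 751, 784, 799, 1876
Drop lowest 1 (550) and highest 1 (1876)
Remaining (n=10): Σ = 6912, mean = 6912/10 = 691.200

691.2 ms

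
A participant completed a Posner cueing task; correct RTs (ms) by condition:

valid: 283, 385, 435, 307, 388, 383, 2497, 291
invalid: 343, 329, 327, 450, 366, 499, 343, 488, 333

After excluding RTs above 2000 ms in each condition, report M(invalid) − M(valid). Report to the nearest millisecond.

valid: exclude 2497
M(valid) = 2472/7 = 353.143
M(invalid) = 3478/9 = 386.444
Difference = 386.444 − 353.143 = 33.302 ms

33 ms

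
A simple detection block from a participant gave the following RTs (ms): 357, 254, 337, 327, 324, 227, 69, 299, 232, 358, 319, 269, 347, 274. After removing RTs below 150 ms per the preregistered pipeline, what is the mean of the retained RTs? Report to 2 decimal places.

301.85 ms

Excluded: 69
Retained (n=13): Σ = 3924
Mean = 3924/13 = 301.8462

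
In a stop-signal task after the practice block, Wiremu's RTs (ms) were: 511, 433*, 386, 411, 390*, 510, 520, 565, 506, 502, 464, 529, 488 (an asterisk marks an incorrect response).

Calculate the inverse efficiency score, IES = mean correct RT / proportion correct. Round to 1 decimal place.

Correct trials (n=11): 511, 386, 411, 510, 520, 565, 506, 502, 464, 529, 488
Mean correct RT = 5392/11 = 490.1818 ms
Proportion correct = 11/13
IES = 490.1818 / (11/13) = 579.306 ms

579.3 ms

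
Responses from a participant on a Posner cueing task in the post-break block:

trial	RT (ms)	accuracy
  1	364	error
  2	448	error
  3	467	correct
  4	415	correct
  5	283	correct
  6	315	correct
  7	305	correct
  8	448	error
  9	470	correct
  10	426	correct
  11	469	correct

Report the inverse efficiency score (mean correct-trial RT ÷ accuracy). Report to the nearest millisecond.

541 ms

Correct trials (n=8): 467, 415, 283, 315, 305, 470, 426, 469
Mean correct RT = 3150/8 = 393.7500 ms
Proportion correct = 8/11
IES = 393.7500 / (8/11) = 541.406 ms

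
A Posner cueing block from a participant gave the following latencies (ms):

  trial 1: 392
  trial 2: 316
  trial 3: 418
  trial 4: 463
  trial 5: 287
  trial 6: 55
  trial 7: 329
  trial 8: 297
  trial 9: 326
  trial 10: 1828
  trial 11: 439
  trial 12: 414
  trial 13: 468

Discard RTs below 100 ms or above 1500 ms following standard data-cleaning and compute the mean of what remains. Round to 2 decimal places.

Excluded: 55, 1828
Retained (n=11): Σ = 4149
Mean = 4149/11 = 377.1818

377.18 ms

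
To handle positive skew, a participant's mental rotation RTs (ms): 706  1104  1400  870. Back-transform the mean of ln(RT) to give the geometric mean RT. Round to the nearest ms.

987 ms

ln(RT): 6.5596, 7.0067, 7.2442, 6.7685
Mean ln(RT) = 27.5790/4 = 6.89476
Geometric mean = exp(6.89476) = 987.09 ms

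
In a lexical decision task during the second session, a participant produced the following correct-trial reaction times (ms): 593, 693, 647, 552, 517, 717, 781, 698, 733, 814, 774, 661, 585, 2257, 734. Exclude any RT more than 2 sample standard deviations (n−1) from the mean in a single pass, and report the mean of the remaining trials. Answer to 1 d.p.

n = 15, ΣRT = 11756, M = 783.733
Σ(x−M)² = 2431096.93; s = √(2431096.93/14) = 416.713
Cutoffs: 783.733 ± 2·416.713 → [-49.7, 1617.2]
Outside: 2257 → excluded.
Retained (n=14): Σ = 9499, mean = 9499/14 = 678.500

678.5 ms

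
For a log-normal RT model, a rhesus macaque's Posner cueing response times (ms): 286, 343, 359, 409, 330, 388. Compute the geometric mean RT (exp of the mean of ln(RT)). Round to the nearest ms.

ln(RT): 5.6560, 5.8377, 5.8833, 6.0137, 5.7991, 5.9610
Mean ln(RT) = 35.1509/6 = 5.85848
Geometric mean = exp(5.85848) = 350.19 ms

350 ms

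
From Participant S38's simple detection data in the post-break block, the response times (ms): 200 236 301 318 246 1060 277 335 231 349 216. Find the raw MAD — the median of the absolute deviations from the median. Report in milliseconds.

Sorted: 200, 216, 231, 236, 246, 277, 301, 318, 335, 349, 1060 → median = 277
|x − 277|: 77, 41, 24, 41, 31, 783, 0, 58, 46, 72, 61
Sorted deviations: 0, 24, 31, 41, 41, 46, 58, 61, 72, 77, 783 → MAD = 46

46 ms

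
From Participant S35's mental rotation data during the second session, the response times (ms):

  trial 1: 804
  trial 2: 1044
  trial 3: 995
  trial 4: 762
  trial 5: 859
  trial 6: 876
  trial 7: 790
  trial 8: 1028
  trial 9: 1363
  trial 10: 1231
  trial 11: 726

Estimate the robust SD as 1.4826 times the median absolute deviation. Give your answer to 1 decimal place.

176.4 ms

Sorted: 726, 762, 790, 804, 859, 876, 995, 1028, 1044, 1231, 1363 → median = 876
|x − 876| sorted: 0, 17, 72, 86, 114, 119, 150, 152, 168, 355, 487 → MAD = 119
Robust SD ≈ 1.4826 × 119 = 176.429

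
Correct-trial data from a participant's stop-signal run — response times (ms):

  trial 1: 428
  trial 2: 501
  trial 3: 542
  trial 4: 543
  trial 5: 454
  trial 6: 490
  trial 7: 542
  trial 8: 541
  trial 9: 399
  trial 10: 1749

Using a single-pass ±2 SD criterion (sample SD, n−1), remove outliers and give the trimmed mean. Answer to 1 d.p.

n = 10, ΣRT = 6189, M = 618.900
Σ(x−M)² = 1443288.90; s = √(1443288.90/9) = 400.457
Cutoffs: 618.900 ± 2·400.457 → [-182.0, 1419.8]
Outside: 1749 → excluded.
Retained (n=9): Σ = 4440, mean = 4440/9 = 493.333

493.3 ms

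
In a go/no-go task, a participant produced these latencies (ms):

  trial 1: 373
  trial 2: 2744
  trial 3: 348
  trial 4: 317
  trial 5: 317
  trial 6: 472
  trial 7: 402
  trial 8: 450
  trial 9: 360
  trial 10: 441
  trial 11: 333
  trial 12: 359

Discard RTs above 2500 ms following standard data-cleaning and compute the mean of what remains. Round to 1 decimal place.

379.3 ms

Excluded: 2744
Retained (n=11): Σ = 4172
Mean = 4172/11 = 379.2727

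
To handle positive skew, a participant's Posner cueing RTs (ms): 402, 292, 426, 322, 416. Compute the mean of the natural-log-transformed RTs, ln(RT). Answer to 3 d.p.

5.907

ln(RT): 5.9965, 5.6768, 6.0544, 5.7746, 6.0307
Σ ln(RT) = 29.5329
Mean = 29.5329/5 = 5.90658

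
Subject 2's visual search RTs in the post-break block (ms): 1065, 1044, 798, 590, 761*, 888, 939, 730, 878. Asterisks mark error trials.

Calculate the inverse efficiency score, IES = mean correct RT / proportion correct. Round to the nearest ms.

Correct trials (n=8): 1065, 1044, 798, 590, 888, 939, 730, 878
Mean correct RT = 6932/8 = 866.5000 ms
Proportion correct = 8/9
IES = 866.5000 / (8/9) = 974.812 ms

975 ms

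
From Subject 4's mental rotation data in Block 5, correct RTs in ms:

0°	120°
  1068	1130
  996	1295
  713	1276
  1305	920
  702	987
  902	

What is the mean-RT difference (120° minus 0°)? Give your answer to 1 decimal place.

173.9 ms

M(0°) = 5686/6 = 947.667
M(120°) = 5608/5 = 1121.600
Difference = 1121.600 − 947.667 = 173.933 ms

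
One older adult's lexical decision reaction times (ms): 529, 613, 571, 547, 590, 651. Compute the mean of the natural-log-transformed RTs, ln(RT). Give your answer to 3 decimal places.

ln(RT): 6.2710, 6.4184, 6.3474, 6.3044, 6.3801, 6.4785
Σ ln(RT) = 38.1998
Mean = 38.1998/6 = 6.36664

6.367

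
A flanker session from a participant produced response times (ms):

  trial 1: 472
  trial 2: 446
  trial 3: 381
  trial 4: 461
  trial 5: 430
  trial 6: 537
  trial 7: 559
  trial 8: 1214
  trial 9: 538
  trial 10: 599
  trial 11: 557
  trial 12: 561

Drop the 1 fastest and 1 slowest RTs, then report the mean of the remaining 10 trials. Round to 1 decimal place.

Sorted: 381, 430, 446, 461, 472, 537, 538, 557, 559, 561, 599, 1214
Drop lowest 1 (381) and highest 1 (1214)
Remaining (n=10): Σ = 5160, mean = 5160/10 = 516.000

516.0 ms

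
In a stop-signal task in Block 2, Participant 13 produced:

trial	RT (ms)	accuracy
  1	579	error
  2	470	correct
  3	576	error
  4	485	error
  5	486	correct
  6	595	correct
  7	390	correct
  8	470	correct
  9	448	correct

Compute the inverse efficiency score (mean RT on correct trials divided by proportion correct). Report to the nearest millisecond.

715 ms

Correct trials (n=6): 470, 486, 595, 390, 470, 448
Mean correct RT = 2859/6 = 476.5000 ms
Proportion correct = 6/9
IES = 476.5000 / (6/9) = 714.750 ms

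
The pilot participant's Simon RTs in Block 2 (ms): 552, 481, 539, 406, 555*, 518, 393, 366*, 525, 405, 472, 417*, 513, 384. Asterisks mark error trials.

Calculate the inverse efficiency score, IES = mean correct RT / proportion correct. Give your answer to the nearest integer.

Correct trials (n=11): 552, 481, 539, 406, 518, 393, 525, 405, 472, 513, 384
Mean correct RT = 5188/11 = 471.6364 ms
Proportion correct = 11/14
IES = 471.6364 / (11/14) = 600.264 ms

600 ms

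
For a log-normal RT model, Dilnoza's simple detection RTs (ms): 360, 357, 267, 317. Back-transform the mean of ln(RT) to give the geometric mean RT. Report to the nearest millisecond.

ln(RT): 5.8861, 5.8777, 5.5872, 5.7589
Mean ln(RT) = 23.1100/4 = 5.77750
Geometric mean = exp(5.77750) = 322.95 ms

323 ms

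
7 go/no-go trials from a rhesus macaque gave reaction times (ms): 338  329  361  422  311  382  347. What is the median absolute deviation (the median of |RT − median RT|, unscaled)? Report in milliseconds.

Sorted: 311, 329, 338, 347, 361, 382, 422 → median = 347
|x − 347|: 9, 18, 14, 75, 36, 35, 0
Sorted deviations: 0, 9, 14, 18, 35, 36, 75 → MAD = 18

18 ms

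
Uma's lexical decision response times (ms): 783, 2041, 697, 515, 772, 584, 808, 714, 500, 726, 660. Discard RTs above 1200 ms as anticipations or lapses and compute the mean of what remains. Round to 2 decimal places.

675.90 ms

Excluded: 2041
Retained (n=10): Σ = 6759
Mean = 6759/10 = 675.9000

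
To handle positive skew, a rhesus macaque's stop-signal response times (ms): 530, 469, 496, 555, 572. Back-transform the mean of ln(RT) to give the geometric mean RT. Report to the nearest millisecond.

ln(RT): 6.2729, 6.1506, 6.2066, 6.3190, 6.3491
Mean ln(RT) = 31.2982/5 = 6.25963
Geometric mean = exp(6.25963) = 523.03 ms

523 ms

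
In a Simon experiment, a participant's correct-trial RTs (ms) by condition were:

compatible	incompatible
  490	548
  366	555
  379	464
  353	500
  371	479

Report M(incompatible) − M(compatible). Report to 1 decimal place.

M(compatible) = 1959/5 = 391.800
M(incompatible) = 2546/5 = 509.200
Difference = 509.200 − 391.800 = 117.400 ms

117.4 ms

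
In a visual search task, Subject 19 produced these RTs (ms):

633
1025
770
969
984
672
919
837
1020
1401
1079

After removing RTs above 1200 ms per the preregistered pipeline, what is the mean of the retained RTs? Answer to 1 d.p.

890.8 ms

Excluded: 1401
Retained (n=10): Σ = 8908
Mean = 8908/10 = 890.8000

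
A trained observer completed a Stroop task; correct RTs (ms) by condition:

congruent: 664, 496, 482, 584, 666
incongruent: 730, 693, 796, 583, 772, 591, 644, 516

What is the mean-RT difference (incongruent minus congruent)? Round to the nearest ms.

87 ms

M(congruent) = 2892/5 = 578.400
M(incongruent) = 5325/8 = 665.625
Difference = 665.625 − 578.400 = 87.225 ms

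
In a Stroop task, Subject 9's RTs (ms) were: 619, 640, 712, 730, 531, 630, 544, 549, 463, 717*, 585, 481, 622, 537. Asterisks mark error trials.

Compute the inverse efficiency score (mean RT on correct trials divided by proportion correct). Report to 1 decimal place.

Correct trials (n=13): 619, 640, 712, 730, 531, 630, 544, 549, 463, 585, 481, 622, 537
Mean correct RT = 7643/13 = 587.9231 ms
Proportion correct = 13/14
IES = 587.9231 / (13/14) = 633.148 ms

633.1 ms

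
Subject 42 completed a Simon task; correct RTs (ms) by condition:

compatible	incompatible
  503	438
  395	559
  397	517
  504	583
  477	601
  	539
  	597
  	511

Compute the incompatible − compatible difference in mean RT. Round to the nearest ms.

M(compatible) = 2276/5 = 455.200
M(incompatible) = 4345/8 = 543.125
Difference = 543.125 − 455.200 = 87.925 ms

88 ms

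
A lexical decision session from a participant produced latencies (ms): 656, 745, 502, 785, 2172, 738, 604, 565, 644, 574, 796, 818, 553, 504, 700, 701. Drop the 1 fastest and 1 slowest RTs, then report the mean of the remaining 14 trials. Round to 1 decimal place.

670.2 ms

Sorted: 502, 504, 553, 565, 574, 604, 644, 656, 700, 701, 738, 745, 785, 796, 818, 2172
Drop lowest 1 (502) and highest 1 (2172)
Remaining (n=14): Σ = 9383, mean = 9383/14 = 670.214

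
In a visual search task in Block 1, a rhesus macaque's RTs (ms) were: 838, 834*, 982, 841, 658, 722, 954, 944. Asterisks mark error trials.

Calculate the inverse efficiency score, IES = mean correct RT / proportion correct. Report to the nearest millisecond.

Correct trials (n=7): 838, 982, 841, 658, 722, 954, 944
Mean correct RT = 5939/7 = 848.4286 ms
Proportion correct = 7/8
IES = 848.4286 / (7/8) = 969.633 ms

970 ms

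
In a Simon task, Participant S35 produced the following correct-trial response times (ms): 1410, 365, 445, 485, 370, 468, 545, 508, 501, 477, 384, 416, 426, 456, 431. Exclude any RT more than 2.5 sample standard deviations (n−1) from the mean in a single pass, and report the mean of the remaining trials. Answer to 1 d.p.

n = 15, ΣRT = 7687, M = 512.467
Σ(x−M)² = 900471.73; s = √(900471.73/14) = 253.613
Cutoffs: 512.467 ± 2.5·253.613 → [-121.6, 1146.5]
Outside: 1410 → excluded.
Retained (n=14): Σ = 6277, mean = 6277/14 = 448.357

448.4 ms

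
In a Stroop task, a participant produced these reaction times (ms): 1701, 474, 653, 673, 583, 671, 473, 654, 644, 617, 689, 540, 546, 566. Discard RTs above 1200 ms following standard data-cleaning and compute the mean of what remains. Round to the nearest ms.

599 ms

Excluded: 1701
Retained (n=13): Σ = 7783
Mean = 7783/13 = 598.6923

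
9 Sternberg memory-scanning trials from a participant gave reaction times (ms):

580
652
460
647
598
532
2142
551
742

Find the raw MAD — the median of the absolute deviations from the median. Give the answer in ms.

54 ms

Sorted: 460, 532, 551, 580, 598, 647, 652, 742, 2142 → median = 598
|x − 598|: 18, 54, 138, 49, 0, 66, 1544, 47, 144
Sorted deviations: 0, 18, 47, 49, 54, 66, 138, 144, 1544 → MAD = 54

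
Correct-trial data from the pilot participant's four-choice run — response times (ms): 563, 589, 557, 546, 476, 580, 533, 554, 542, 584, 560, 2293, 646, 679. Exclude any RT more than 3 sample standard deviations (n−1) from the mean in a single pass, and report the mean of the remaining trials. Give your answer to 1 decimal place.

n = 14, ΣRT = 9702, M = 693.000
Σ(x−M)² = 2787376.00; s = √(2787376.00/13) = 463.048
Cutoffs: 693.000 ± 3·463.048 → [-696.1, 2082.1]
Outside: 2293 → excluded.
Retained (n=13): Σ = 7409, mean = 7409/13 = 569.923

569.9 ms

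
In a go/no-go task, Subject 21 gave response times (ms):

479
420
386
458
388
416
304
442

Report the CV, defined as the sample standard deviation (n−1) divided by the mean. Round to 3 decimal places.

n = 8, Σ = 3293, M = 411.6250
Σ(x−M)² = 20499.875; s = √(20499.875/7) = 54.1161
CV = 54.1161 / 411.6250 = 0.13147

0.131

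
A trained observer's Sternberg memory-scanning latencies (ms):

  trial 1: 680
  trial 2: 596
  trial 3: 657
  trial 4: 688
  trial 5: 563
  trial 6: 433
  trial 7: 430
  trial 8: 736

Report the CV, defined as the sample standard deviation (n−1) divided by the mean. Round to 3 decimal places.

0.194

n = 8, Σ = 4783, M = 597.8750
Σ(x−M)² = 94026.875; s = √(94026.875/7) = 115.8983
CV = 115.8983 / 597.8750 = 0.19385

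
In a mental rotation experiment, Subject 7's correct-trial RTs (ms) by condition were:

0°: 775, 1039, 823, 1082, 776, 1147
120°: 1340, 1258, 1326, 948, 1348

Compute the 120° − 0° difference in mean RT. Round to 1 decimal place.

M(0°) = 5642/6 = 940.333
M(120°) = 6220/5 = 1244.000
Difference = 1244.000 − 940.333 = 303.667 ms

303.7 ms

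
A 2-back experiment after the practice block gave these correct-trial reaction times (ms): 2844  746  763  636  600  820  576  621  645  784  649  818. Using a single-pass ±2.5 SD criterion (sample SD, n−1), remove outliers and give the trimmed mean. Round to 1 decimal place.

696.2 ms

n = 12, ΣRT = 10502, M = 875.167
Σ(x−M)² = 4311339.67; s = √(4311339.67/11) = 626.051
Cutoffs: 875.167 ± 2.5·626.051 → [-690.0, 2440.3]
Outside: 2844 → excluded.
Retained (n=11): Σ = 7658, mean = 7658/11 = 696.182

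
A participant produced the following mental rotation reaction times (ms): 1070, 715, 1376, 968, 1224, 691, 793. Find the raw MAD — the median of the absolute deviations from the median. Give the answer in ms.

Sorted: 691, 715, 793, 968, 1070, 1224, 1376 → median = 968
|x − 968|: 102, 253, 408, 0, 256, 277, 175
Sorted deviations: 0, 102, 175, 253, 256, 277, 408 → MAD = 253

253 ms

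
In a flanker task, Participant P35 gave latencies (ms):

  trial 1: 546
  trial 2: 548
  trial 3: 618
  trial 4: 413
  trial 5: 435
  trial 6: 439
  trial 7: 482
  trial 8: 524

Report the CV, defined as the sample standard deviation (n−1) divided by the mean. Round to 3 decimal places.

0.141

n = 8, Σ = 4005, M = 500.6250
Σ(x−M)² = 34755.875; s = √(34755.875/7) = 70.4636
CV = 70.4636 / 500.6250 = 0.14075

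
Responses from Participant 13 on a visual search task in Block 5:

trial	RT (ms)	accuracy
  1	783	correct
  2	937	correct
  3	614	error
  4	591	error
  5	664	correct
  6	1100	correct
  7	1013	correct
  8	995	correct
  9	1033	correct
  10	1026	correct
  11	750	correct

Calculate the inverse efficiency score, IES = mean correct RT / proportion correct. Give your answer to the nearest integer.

Correct trials (n=9): 783, 937, 664, 1100, 1013, 995, 1033, 1026, 750
Mean correct RT = 8301/9 = 922.3333 ms
Proportion correct = 9/11
IES = 922.3333 / (9/11) = 1127.296 ms

1127 ms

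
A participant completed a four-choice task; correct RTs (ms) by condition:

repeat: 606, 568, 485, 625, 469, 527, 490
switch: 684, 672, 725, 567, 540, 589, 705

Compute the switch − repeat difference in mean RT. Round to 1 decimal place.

M(repeat) = 3770/7 = 538.571
M(switch) = 4482/7 = 640.286
Difference = 640.286 − 538.571 = 101.714 ms

101.7 ms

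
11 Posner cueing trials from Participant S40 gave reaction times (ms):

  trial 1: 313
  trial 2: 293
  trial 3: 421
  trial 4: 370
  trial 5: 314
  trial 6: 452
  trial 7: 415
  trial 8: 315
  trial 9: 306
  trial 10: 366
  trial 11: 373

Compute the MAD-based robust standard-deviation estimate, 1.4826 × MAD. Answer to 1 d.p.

Sorted: 293, 306, 313, 314, 315, 366, 370, 373, 415, 421, 452 → median = 366
|x − 366| sorted: 0, 4, 7, 49, 51, 52, 53, 55, 60, 73, 86 → MAD = 52
Robust SD ≈ 1.4826 × 52 = 77.095

77.1 ms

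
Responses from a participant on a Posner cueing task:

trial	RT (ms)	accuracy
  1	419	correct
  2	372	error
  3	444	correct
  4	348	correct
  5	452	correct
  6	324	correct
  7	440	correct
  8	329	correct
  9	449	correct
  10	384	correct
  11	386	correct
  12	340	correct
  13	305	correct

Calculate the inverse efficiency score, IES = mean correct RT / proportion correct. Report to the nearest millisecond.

417 ms

Correct trials (n=12): 419, 444, 348, 452, 324, 440, 329, 449, 384, 386, 340, 305
Mean correct RT = 4620/12 = 385.0000 ms
Proportion correct = 12/13
IES = 385.0000 / (12/13) = 417.083 ms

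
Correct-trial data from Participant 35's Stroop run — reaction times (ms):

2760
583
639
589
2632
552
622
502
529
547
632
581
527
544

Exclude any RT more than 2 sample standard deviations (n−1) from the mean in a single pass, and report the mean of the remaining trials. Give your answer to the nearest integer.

571 ms

n = 14, ΣRT = 12239, M = 874.214
Σ(x−M)² = 7773938.36; s = √(7773938.36/13) = 773.302
Cutoffs: 874.214 ± 2·773.302 → [-672.4, 2420.8]
Outside: 2632, 2760 → excluded.
Retained (n=12): Σ = 6847, mean = 6847/12 = 570.583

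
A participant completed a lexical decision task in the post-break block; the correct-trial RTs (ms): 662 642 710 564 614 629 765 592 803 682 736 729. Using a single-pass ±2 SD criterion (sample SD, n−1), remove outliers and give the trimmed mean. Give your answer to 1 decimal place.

n = 12, ΣRT = 8128, M = 677.333
Σ(x−M)² = 58634.67; s = √(58634.67/11) = 73.010
Cutoffs: 677.333 ± 2·73.010 → [531.3, 823.4]
No RTs fall outside the cutoffs; all 12 retained. Mean = 8128/12 = 677.333

677.3 ms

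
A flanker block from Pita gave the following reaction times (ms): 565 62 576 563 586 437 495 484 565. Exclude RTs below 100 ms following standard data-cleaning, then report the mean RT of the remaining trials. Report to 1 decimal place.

533.9 ms

Excluded: 62
Retained (n=8): Σ = 4271
Mean = 4271/8 = 533.8750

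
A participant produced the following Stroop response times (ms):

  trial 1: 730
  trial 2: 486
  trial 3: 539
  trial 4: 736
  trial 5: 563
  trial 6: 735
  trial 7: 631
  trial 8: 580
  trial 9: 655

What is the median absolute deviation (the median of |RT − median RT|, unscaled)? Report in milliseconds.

Sorted: 486, 539, 563, 580, 631, 655, 730, 735, 736 → median = 631
|x − 631|: 99, 145, 92, 105, 68, 104, 0, 51, 24
Sorted deviations: 0, 24, 51, 68, 92, 99, 104, 105, 145 → MAD = 92

92 ms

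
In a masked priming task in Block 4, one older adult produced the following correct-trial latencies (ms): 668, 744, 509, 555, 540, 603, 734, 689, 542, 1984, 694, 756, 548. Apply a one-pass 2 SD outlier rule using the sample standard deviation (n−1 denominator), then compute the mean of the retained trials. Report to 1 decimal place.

631.8 ms

n = 13, ΣRT = 9566, M = 735.846
Σ(x−M)² = 1779943.69; s = √(1779943.69/12) = 385.135
Cutoffs: 735.846 ± 2·385.135 → [-34.4, 1506.1]
Outside: 1984 → excluded.
Retained (n=12): Σ = 7582, mean = 7582/12 = 631.833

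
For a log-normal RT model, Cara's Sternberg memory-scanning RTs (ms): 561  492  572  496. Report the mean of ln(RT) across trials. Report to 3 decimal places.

6.271

ln(RT): 6.3297, 6.1985, 6.3491, 6.2066
Σ ln(RT) = 25.0839
Mean = 25.0839/4 = 6.27098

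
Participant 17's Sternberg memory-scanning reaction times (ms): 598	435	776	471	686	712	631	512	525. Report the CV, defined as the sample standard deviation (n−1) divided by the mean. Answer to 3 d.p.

n = 9, Σ = 5346, M = 594.0000
Σ(x−M)² = 108792.000; s = √(108792.000/8) = 116.6148
CV = 116.6148 / 594.0000 = 0.19632

0.196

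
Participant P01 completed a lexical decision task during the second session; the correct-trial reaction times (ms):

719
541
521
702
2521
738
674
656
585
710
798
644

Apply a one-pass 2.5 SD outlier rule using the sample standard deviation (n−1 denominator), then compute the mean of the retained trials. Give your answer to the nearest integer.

n = 12, ΣRT = 9809, M = 817.417
Σ(x−M)² = 3238408.92; s = √(3238408.92/11) = 542.587
Cutoffs: 817.417 ± 2.5·542.587 → [-539.1, 2173.9]
Outside: 2521 → excluded.
Retained (n=11): Σ = 7288, mean = 7288/11 = 662.545

663 ms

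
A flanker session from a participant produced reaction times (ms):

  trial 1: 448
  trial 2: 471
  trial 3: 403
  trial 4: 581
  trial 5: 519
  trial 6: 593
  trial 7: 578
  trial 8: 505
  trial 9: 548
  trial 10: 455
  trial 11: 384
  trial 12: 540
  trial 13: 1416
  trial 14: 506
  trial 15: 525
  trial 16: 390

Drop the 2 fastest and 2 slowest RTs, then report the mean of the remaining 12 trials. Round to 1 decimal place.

506.6 ms

Sorted: 384, 390, 403, 448, 455, 471, 505, 506, 519, 525, 540, 548, 578, 581, 593, 1416
Drop lowest 2 (384, 390) and highest 2 (593, 1416)
Remaining (n=12): Σ = 6079, mean = 6079/12 = 506.583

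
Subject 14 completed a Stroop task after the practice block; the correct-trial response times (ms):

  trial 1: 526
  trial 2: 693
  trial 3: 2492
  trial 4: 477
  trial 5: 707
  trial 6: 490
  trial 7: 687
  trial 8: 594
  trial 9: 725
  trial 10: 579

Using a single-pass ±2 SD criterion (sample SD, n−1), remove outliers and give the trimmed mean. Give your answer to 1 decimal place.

n = 10, ΣRT = 7970, M = 797.000
Σ(x−M)² = 3268048.00; s = √(3268048.00/9) = 602.591
Cutoffs: 797.000 ± 2·602.591 → [-408.2, 2002.2]
Outside: 2492 → excluded.
Retained (n=9): Σ = 5478, mean = 5478/9 = 608.667

608.7 ms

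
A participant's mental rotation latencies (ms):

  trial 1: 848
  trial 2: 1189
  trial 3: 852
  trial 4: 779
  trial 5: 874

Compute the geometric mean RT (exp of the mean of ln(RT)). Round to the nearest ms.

ln(RT): 6.7429, 7.0809, 6.7476, 6.6580, 6.7731
Mean ln(RT) = 34.0024/5 = 6.80049
Geometric mean = exp(6.80049) = 898.28 ms

898 ms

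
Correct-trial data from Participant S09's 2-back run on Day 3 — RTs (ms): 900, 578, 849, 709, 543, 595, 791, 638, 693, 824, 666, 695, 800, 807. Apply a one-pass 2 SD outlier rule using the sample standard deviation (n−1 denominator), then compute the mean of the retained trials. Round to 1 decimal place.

720.6 ms

n = 14, ΣRT = 10088, M = 720.571
Σ(x−M)² = 157095.43; s = √(157095.43/13) = 109.928
Cutoffs: 720.571 ± 2·109.928 → [500.7, 940.4]
No RTs fall outside the cutoffs; all 14 retained. Mean = 10088/14 = 720.571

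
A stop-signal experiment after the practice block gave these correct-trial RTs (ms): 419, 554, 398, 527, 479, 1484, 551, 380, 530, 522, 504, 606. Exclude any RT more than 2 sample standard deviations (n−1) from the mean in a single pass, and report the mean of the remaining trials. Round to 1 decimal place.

n = 12, ΣRT = 6954, M = 579.500
Σ(x−M)² = 943101.00; s = √(943101.00/11) = 292.808
Cutoffs: 579.500 ± 2·292.808 → [-6.1, 1165.1]
Outside: 1484 → excluded.
Retained (n=11): Σ = 5470, mean = 5470/11 = 497.273

497.3 ms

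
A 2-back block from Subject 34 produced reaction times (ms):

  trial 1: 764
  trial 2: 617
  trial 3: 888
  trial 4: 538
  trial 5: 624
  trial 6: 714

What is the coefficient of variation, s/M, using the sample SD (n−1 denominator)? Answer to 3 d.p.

0.181

n = 6, Σ = 4145, M = 690.8333
Σ(x−M)² = 78040.833; s = √(78040.833/5) = 124.9326
CV = 124.9326 / 690.8333 = 0.18084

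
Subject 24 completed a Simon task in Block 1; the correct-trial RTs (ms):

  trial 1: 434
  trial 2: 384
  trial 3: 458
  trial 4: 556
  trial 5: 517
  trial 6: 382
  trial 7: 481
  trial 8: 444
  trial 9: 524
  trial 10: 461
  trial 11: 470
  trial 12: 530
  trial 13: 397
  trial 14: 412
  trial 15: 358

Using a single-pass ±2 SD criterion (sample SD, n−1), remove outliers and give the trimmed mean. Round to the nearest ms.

n = 15, ΣRT = 6808, M = 453.867
Σ(x−M)² = 50911.73; s = √(50911.73/14) = 60.304
Cutoffs: 453.867 ± 2·60.304 → [333.3, 574.5]
No RTs fall outside the cutoffs; all 15 retained. Mean = 6808/15 = 453.867

454 ms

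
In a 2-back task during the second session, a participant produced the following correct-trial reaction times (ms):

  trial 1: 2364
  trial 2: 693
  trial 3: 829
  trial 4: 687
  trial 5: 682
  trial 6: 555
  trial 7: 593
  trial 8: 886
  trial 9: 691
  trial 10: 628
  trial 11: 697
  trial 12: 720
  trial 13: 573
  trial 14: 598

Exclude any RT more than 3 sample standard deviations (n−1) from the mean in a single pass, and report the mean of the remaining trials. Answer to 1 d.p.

n = 14, ΣRT = 11196, M = 799.714
Σ(x−M)² = 2746154.86; s = √(2746154.86/13) = 459.611
Cutoffs: 799.714 ± 3·459.611 → [-579.1, 2178.5]
Outside: 2364 → excluded.
Retained (n=13): Σ = 8832, mean = 8832/13 = 679.385

679.4 ms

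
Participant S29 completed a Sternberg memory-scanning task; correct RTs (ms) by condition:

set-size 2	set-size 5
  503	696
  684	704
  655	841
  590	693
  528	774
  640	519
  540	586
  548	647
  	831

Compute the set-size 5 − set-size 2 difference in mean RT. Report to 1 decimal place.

113.0 ms

M(set-size 2) = 4688/8 = 586.000
M(set-size 5) = 6291/9 = 699.000
Difference = 699.000 − 586.000 = 113.000 ms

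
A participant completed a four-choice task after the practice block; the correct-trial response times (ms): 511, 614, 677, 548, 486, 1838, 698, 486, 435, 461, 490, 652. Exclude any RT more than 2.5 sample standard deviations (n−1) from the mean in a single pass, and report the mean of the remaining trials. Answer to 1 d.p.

n = 12, ΣRT = 7896, M = 658.000
Σ(x−M)² = 1605972.00; s = √(1605972.00/11) = 382.096
Cutoffs: 658.000 ± 2.5·382.096 → [-297.2, 1613.2]
Outside: 1838 → excluded.
Retained (n=11): Σ = 6058, mean = 6058/11 = 550.727

550.7 ms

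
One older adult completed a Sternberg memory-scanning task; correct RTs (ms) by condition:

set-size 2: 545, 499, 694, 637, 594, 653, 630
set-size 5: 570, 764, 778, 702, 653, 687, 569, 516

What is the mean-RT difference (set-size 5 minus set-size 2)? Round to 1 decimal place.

M(set-size 2) = 4252/7 = 607.429
M(set-size 5) = 5239/8 = 654.875
Difference = 654.875 − 607.429 = 47.446 ms

47.4 ms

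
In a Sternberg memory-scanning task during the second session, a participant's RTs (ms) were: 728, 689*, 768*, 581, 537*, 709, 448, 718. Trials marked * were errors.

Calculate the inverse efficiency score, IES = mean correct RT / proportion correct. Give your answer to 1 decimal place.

Correct trials (n=5): 728, 581, 709, 448, 718
Mean correct RT = 3184/5 = 636.8000 ms
Proportion correct = 5/8
IES = 636.8000 / (5/8) = 1018.880 ms

1018.9 ms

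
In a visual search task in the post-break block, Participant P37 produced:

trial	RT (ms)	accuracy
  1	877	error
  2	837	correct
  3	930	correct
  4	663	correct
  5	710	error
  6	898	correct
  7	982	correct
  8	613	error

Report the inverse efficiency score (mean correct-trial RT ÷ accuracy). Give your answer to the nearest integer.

Correct trials (n=5): 837, 930, 663, 898, 982
Mean correct RT = 4310/5 = 862.0000 ms
Proportion correct = 5/8
IES = 862.0000 / (5/8) = 1379.200 ms

1379 ms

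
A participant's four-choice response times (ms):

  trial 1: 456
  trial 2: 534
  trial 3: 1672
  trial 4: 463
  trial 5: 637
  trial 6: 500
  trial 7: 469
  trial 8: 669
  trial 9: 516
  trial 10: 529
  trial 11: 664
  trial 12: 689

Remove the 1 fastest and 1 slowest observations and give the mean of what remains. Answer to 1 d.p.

567.0 ms

Sorted: 456, 463, 469, 500, 516, 529, 534, 637, 664, 669, 689, 1672
Drop lowest 1 (456) and highest 1 (1672)
Remaining (n=10): Σ = 5670, mean = 5670/10 = 567.000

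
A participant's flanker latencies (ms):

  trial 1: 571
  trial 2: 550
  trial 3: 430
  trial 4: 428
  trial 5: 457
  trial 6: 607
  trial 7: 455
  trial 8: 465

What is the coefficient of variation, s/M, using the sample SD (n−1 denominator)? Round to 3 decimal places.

n = 8, Σ = 3963, M = 495.3750
Σ(x−M)² = 34001.875; s = √(34001.875/7) = 69.6951
CV = 69.6951 / 495.3750 = 0.14069

0.141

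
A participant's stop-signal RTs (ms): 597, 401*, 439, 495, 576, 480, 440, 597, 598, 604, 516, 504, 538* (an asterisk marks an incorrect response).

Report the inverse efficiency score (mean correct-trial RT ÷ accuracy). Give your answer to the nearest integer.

Correct trials (n=11): 597, 439, 495, 576, 480, 440, 597, 598, 604, 516, 504
Mean correct RT = 5846/11 = 531.4545 ms
Proportion correct = 11/13
IES = 531.4545 / (11/13) = 628.083 ms

628 ms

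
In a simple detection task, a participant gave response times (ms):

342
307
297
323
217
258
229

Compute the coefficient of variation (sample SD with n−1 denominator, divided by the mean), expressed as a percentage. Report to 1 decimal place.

17.0%

n = 7, Σ = 1973, M = 281.8571
Σ(x−M)² = 13740.857; s = √(13740.857/6) = 47.8554
CV = 47.8554 / 281.8571 = 0.16979 = 16.979%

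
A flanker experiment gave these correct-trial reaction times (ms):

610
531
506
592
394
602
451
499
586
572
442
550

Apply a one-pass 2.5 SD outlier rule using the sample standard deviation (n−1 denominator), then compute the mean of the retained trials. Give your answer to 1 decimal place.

527.9 ms

n = 12, ΣRT = 6335, M = 527.917
Σ(x−M)² = 54694.92; s = √(54694.92/11) = 70.514
Cutoffs: 527.917 ± 2.5·70.514 → [351.6, 704.2]
No RTs fall outside the cutoffs; all 12 retained. Mean = 6335/12 = 527.917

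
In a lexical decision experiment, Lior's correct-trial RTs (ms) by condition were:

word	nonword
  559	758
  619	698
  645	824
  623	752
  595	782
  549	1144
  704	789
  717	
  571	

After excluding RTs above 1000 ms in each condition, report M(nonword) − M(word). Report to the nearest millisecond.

147 ms

nonword: exclude 1144
M(word) = 5582/9 = 620.222
M(nonword) = 4603/6 = 767.167
Difference = 767.167 − 620.222 = 146.944 ms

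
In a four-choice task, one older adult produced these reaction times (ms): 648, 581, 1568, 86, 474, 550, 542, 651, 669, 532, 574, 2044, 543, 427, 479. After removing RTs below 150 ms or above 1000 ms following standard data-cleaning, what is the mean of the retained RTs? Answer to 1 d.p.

555.8 ms

Excluded: 86, 1568, 2044
Retained (n=12): Σ = 6670
Mean = 6670/12 = 555.8333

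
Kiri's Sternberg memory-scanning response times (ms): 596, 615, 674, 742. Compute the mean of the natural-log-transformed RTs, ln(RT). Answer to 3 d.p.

6.484

ln(RT): 6.3902, 6.4216, 6.5132, 6.6093
Σ ln(RT) = 25.9344
Mean = 25.9344/4 = 6.48361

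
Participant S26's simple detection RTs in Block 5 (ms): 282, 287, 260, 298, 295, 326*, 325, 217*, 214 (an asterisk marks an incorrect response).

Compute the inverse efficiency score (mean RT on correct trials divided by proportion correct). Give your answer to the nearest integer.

Correct trials (n=7): 282, 287, 260, 298, 295, 325, 214
Mean correct RT = 1961/7 = 280.1429 ms
Proportion correct = 7/9
IES = 280.1429 / (7/9) = 360.184 ms

360 ms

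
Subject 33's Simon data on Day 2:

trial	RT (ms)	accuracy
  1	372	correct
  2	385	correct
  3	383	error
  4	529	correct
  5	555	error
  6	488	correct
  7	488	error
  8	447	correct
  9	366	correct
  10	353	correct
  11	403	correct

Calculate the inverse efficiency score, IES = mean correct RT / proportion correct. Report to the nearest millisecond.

Correct trials (n=8): 372, 385, 529, 488, 447, 366, 353, 403
Mean correct RT = 3343/8 = 417.8750 ms
Proportion correct = 8/11
IES = 417.8750 / (8/11) = 574.578 ms

575 ms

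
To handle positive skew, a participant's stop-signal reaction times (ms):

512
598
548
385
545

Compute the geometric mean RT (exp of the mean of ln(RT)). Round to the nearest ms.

ln(RT): 6.2383, 6.3936, 6.3063, 5.9532, 6.3008
Mean ln(RT) = 31.1922/5 = 6.23844
Geometric mean = exp(6.23844) = 512.06 ms

512 ms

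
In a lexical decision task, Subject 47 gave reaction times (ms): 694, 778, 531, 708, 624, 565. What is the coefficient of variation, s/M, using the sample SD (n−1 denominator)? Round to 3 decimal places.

n = 6, Σ = 3900, M = 650.0000
Σ(x−M)² = 43746.000; s = √(43746.000/5) = 93.5372
CV = 93.5372 / 650.0000 = 0.14390

0.144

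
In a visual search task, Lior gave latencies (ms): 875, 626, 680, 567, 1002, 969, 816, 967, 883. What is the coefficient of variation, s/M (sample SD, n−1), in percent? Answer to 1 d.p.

n = 9, Σ = 7385, M = 820.5556
Σ(x−M)² = 205186.222; s = √(205186.222/8) = 160.1508
CV = 160.1508 / 820.5556 = 0.19517 = 19.517%

19.5%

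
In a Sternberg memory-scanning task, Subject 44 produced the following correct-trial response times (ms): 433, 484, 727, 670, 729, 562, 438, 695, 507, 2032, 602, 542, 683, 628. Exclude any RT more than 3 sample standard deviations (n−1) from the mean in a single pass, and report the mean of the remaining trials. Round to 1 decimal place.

n = 14, ΣRT = 9732, M = 695.143
Σ(x−M)² = 2059311.71; s = √(2059311.71/13) = 398.006
Cutoffs: 695.143 ± 3·398.006 → [-498.9, 1889.2]
Outside: 2032 → excluded.
Retained (n=13): Σ = 7700, mean = 7700/13 = 592.308

592.3 ms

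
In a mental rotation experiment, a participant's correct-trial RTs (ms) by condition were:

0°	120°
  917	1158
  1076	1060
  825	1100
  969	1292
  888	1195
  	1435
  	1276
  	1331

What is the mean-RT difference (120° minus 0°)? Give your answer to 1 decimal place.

M(0°) = 4675/5 = 935.000
M(120°) = 9847/8 = 1230.875
Difference = 1230.875 − 935.000 = 295.875 ms

295.9 ms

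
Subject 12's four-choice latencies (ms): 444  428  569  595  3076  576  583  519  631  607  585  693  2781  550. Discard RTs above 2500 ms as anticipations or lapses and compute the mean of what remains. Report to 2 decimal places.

565.00 ms

Excluded: 2781, 3076
Retained (n=12): Σ = 6780
Mean = 6780/12 = 565.0000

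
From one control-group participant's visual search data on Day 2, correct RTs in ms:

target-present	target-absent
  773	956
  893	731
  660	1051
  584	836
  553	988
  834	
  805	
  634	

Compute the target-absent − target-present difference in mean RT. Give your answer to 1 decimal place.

M(target-present) = 5736/8 = 717.000
M(target-absent) = 4562/5 = 912.400
Difference = 912.400 − 717.000 = 195.400 ms

195.4 ms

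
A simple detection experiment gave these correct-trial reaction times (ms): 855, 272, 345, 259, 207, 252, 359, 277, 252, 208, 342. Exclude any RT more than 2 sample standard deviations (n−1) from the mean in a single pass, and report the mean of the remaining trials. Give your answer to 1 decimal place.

n = 11, ΣRT = 3628, M = 329.818
Σ(x−M)² = 330229.64; s = √(330229.64/10) = 181.722
Cutoffs: 329.818 ± 2·181.722 → [-33.6, 693.3]
Outside: 855 → excluded.
Retained (n=10): Σ = 2773, mean = 2773/10 = 277.300

277.3 ms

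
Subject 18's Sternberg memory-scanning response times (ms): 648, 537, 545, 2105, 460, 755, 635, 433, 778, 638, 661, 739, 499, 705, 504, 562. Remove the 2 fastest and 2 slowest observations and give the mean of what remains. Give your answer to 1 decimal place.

619.0 ms

Sorted: 433, 460, 499, 504, 537, 545, 562, 635, 638, 648, 661, 705, 739, 755, 778, 2105
Drop lowest 2 (433, 460) and highest 2 (778, 2105)
Remaining (n=12): Σ = 7428, mean = 7428/12 = 619.000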